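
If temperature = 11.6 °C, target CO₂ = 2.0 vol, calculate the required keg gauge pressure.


psi = vols/(0.01821 + 0.09011·e^(−0.04·T)) − 14.695
psi = 2.0/(0.01821 + 0.09011·e^(−0.04·11.6)) − 14.695

12.0187 psi


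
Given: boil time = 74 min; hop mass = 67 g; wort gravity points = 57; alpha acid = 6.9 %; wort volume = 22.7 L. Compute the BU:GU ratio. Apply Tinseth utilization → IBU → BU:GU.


U = 1.65·0.000125^(GP/1000)·(1−e^(−0.04t))/4.15;  IBU = (α/100)·m·U·1000/V;  BU:GU = IBU/GP
U = 1.65·0.000125^(57/1000)·(1−e^(−0.04·74))/4.15 = 0.2259
IBU = (6.9/100)·67·0.2259·1000/22.7 = 45.9991
BU:GU = 45.9991/57

0.8070


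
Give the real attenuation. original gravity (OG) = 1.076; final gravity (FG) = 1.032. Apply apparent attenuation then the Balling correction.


AA = (OG−FG)/(OG−1)·100;  RA = AA·0.8192
AA = (1.076 − 1.032)/(1.076 − 1)·100 = 57.8947
RA = 57.8947·0.8192

47.4274 %


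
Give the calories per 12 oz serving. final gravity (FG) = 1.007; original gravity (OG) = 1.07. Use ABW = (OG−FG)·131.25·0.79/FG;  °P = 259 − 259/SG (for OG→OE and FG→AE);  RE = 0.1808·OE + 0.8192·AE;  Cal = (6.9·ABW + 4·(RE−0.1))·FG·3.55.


ABW = (1.07 − 1.007)·131.25·0.79/1.007 = 6.4869
OE = 259 − 259/1.07 = 16.9439 °P
AE = 259 − 259/1.007 = 1.8004 °P
RE = 0.1808·16.9439 + 0.8192·1.8004 = 4.5383 °P
Cal = (6.9·6.4869 + 4·(4.5383−0.1))·1.007·3.55

223.4747 kcal


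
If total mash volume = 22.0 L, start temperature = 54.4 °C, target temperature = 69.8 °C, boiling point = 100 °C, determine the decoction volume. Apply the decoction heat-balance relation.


V_dec = V_total·(T_target − T_start)/(T_boil − T_start)
V_dec = 22.0·(69.8 − 54.4)/(100 − 54.4)

7.4298 L


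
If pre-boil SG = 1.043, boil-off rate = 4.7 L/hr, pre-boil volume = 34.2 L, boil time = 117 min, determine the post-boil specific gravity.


V_post = V_pre − rate·(t/60);  SG_post = 1 + (SG_pre−1)·V_pre/V_post
V_post = 34.2 − 4.7·(117/60) = 25.0350
SG_post = 1 + (1.043 − 1)·34.2/25.0350

1.0587


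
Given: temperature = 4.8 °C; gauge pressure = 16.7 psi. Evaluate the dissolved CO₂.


vols = (P + 14.695)·(0.01821 + 0.09011·e^(−0.04·T))
vols = (16.7 + 14.695)·(0.01821 + 0.09011·e^(−0.04·4.8))

2.9065 volumes


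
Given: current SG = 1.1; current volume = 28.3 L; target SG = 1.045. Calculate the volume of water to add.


V_water = V·((SG_curr − 1)/(SG_target − 1) − 1)
V_water = 28.3·((1.1 − 1)/(1.045 − 1) − 1)

34.5889 L


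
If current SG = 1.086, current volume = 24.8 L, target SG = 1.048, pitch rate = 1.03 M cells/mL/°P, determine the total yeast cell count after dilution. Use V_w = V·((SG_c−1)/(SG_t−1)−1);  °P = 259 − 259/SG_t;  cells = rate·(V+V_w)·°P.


V_w = 24.8·((1.086−1)/(1.048−1)−1) = 19.6333
V_final = 24.8 + 19.6333 = 44.4333
°P = 259 − 259/1.048 = 11.8626
cells = 1.03·44.4333·11.8626

542.9075 billion cells


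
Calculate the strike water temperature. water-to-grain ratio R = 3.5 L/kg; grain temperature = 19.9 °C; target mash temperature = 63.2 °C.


T_strike = (0.41/R)·(T_mash − T_grain) + T_mash
T_strike = (0.41/3.5)·(63.2 − 19.9) + 63.2

68.2723 °C


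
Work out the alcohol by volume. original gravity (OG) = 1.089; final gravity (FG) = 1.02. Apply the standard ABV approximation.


ABV = (OG − FG) · 131.25
ABV = (1.089 − 1.02) · 131.25

9.0562 % ABV


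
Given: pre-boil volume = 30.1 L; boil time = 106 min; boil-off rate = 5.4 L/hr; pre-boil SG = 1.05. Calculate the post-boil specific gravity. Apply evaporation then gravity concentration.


V_post = V_pre − rate·(t/60);  SG_post = 1 + (SG_pre−1)·V_pre/V_post
V_post = 30.1 − 5.4·(106/60) = 20.5600
SG_post = 1 + (1.05 − 1)·30.1/20.5600

1.0732


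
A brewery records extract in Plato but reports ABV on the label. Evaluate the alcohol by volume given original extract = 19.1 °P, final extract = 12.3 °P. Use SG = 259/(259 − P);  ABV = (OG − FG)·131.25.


OG = 259/(259 − 19.1) = 1.0796
FG = 259/(259 − 12.3) = 1.0499
ABV = (1.0796 − 1.0499)·131.25

3.9058 % ABV


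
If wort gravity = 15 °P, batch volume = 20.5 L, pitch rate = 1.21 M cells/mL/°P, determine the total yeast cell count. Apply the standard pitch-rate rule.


cells (billions) = rate · V_L · °P
cells = 1.21 · 20.5 · 15

372.0750 billion cells


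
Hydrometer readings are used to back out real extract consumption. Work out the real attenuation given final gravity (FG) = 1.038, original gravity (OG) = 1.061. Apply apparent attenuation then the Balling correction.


AA = (OG−FG)/(OG−1)·100;  RA = AA·0.8192
AA = (1.061 − 1.038)/(1.061 − 1)·100 = 37.7049
RA = 37.7049·0.8192

30.8879 %


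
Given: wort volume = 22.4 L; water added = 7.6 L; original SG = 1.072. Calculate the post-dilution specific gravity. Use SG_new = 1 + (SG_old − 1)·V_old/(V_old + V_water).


pts = (1.072 − 1)·1000·22.4/(22.4 + 7.6) = 53.7600
SG_new = 1 + 53.7600/1000

1.0538


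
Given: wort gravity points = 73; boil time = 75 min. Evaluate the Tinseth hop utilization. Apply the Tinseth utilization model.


U = 1.65·0.000125^(GP/1000) · (1 − e^(−0.04·t))/4.15
bigness = 1.65·0.000125^(73/1000) = 0.8562
boil_factor = (1 − e^(−0.04·75))/4.15 = 0.2290
U = 0.8562 · 0.2290

0.1960


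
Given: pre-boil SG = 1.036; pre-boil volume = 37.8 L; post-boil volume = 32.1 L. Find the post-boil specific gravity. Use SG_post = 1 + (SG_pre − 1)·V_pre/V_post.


pts_pre = (1.036 − 1)·1000 = 36.0000
pts_post = 36.0000·37.8/32.1 = 42.3925
SG_post = 1 + 42.3925/1000

1.0424


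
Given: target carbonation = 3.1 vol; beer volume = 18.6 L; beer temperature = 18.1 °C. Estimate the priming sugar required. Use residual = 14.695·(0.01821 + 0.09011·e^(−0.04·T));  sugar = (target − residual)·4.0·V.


residual = 14.695·(0.01821 + 0.09011·e^(−0.04·18.1)) = 0.9096
sugar = (3.1 − 0.9096)·4.0·18.6

162.9684 g


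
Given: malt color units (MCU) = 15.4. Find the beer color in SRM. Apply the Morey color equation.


SRM = 1.4922 · MCU^0.6859
SRM = 1.4922 · 15.4^0.6859

9.7353 SRM


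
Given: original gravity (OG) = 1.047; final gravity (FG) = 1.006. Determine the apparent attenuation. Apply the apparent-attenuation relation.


AA = (OG − FG)/(OG − 1) · 100
AA = (1.047 − 1.006)/(1.047 − 1) · 100

87.2340 %


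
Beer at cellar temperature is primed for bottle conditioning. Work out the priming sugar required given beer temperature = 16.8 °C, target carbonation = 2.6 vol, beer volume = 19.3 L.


residual = 14.695·(0.01821 + 0.09011·e^(−0.04·T));  sugar = (target − residual)·4.0·V
residual = 14.695·(0.01821 + 0.09011·e^(−0.04·16.8)) = 0.9438
sugar = (2.6 − 0.9438)·4.0·19.3

127.8564 g


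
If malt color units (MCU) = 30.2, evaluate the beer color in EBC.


SRM = 1.4922·MCU^0.6859;  EBC = SRM·1.97
SRM = 1.4922·30.2^0.6859 = 15.4513
EBC = 15.4513·1.97

30.4390 EBC


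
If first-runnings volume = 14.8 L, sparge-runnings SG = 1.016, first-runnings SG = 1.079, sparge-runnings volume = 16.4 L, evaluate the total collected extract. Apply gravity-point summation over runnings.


total = Σ (SG_i − 1)·1000·V_i
first = (1.079 − 1)·1000·14.8 = 1169.2000
sparge = (1.016 − 1)·1000·16.4 = 262.4000
total = 1169.2000 + 262.4000

1431.6000 gravity·L


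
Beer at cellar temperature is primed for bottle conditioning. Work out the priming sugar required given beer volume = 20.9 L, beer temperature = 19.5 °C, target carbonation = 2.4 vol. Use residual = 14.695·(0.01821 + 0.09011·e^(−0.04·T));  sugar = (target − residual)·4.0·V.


residual = 14.695·(0.01821 + 0.09011·e^(−0.04·19.5)) = 0.8746
sugar = (2.4 − 0.8746)·4.0·20.9

127.5233 g


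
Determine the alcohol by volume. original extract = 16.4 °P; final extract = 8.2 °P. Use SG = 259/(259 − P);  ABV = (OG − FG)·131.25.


OG = 259/(259 − 16.4) = 1.0676
FG = 259/(259 − 8.2) = 1.0327
ABV = (1.0676 − 1.0327)·131.25

4.5814 % ABV


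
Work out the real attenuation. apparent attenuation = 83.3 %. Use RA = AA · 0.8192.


RA = 83.3 · 0.8192

68.2394 %


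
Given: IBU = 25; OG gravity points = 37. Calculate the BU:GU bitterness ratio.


BU:GU = IBU / OG_points
BU:GU = 25 / 37

0.6757


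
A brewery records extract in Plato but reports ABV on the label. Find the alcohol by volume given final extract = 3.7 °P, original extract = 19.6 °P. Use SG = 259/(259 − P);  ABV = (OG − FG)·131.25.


OG = 259/(259 − 19.6) = 1.0819
FG = 259/(259 − 3.7) = 1.0145
ABV = (1.0819 − 1.0145)·131.25

8.8434 % ABV


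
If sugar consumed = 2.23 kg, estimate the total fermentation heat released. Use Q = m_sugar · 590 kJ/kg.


Q = 2.23 · 590

1315.7000 kJ


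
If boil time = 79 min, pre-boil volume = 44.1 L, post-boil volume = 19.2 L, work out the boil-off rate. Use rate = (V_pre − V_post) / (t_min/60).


rate = (44.1 − 19.2) / (79/60)

18.9114 L/hr


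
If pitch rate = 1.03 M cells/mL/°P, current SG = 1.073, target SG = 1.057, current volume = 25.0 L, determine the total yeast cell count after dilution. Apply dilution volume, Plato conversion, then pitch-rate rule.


V_w = V·((SG_c−1)/(SG_t−1)−1);  °P = 259 − 259/SG_t;  cells = rate·(V+V_w)·°P
V_w = 25.0·((1.073−1)/(1.057−1)−1) = 7.0175
V_final = 25.0 + 7.0175 = 32.0175
°P = 259 − 259/1.057 = 13.9669
cells = 1.03·32.0175·13.9669

460.6010 billion cells


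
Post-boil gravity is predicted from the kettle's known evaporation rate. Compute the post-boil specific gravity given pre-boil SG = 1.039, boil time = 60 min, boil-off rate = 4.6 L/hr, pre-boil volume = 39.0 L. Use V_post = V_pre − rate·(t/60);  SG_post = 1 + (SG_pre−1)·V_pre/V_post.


V_post = 39.0 − 4.6·(60/60) = 34.4000
SG_post = 1 + (1.039 − 1)·39.0/34.4000

1.0442


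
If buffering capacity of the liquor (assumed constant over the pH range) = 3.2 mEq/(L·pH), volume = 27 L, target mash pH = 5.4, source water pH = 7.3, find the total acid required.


acid = buffering capacity · (pH_source − pH_target) · V
acid = 3.2 · (7.3 − 5.4) · 27

164.1600 mEq


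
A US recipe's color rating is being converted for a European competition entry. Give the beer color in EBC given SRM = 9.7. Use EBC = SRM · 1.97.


EBC = 9.7 · 1.97

19.1090 EBC


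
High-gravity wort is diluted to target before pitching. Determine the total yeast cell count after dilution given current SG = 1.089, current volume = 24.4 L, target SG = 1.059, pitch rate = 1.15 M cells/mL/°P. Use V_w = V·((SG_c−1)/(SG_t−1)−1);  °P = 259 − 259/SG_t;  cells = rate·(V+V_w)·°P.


V_w = 24.4·((1.089−1)/(1.059−1)−1) = 12.4068
V_final = 24.4 + 12.4068 = 36.8068
°P = 259 − 259/1.059 = 14.4297
cells = 1.15·36.8068·14.4297

610.7753 billion cells


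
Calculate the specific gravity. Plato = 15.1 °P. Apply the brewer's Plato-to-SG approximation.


SG = 259/(259 − P)
SG = 259/(259 − 15.1)

1.0619


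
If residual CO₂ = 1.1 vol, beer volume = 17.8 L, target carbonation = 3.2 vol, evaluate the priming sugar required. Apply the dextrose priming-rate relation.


sugar = (target − residual)·4.0·V
sugar = (3.2 − 1.1)·4.0·17.8

149.5200 g


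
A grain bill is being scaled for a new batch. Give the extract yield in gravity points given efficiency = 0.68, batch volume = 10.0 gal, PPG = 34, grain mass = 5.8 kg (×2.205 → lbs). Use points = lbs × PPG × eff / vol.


lbs = 5.8 × 2.205 = 12.7890
points = 12.7890 × 34 × 0.68 / 10.0

29.5682 points


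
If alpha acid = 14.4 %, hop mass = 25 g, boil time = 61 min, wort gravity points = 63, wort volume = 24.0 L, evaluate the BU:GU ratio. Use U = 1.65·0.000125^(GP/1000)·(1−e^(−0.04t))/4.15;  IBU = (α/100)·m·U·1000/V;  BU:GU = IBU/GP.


U = 1.65·0.000125^(63/1000)·(1−e^(−0.04·61))/4.15 = 0.2060
IBU = (14.4/100)·25·0.2060·1000/24.0 = 30.9049
BU:GU = 30.9049/63

0.4906


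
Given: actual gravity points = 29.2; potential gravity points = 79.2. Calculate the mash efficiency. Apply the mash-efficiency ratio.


efficiency = actual / potential × 100
efficiency = 29.2 / 79.2 × 100

36.8687 %


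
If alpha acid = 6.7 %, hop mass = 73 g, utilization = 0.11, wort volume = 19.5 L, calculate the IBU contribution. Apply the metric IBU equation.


IBU = (α/100)·mass·U·1000 / V
IBU = (6.7/100)·73·0.11·1000 / 19.5

27.5903 IBU


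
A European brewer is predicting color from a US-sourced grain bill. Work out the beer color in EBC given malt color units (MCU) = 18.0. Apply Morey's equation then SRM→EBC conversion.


SRM = 1.4922·MCU^0.6859;  EBC = SRM·1.97
SRM = 1.4922·18.0^0.6859 = 10.8347
EBC = 10.8347·1.97

21.3444 EBC


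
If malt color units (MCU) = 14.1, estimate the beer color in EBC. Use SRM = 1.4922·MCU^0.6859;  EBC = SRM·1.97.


SRM = 1.4922·14.1^0.6859 = 9.1638
EBC = 9.1638·1.97

18.0527 EBC


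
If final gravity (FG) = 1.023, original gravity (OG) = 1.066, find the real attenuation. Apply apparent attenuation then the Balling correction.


AA = (OG−FG)/(OG−1)·100;  RA = AA·0.8192
AA = (1.066 − 1.023)/(1.066 − 1)·100 = 65.1515
RA = 65.1515·0.8192

53.3721 %


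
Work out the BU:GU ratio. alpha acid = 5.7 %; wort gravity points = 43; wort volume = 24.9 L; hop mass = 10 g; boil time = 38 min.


U = 1.65·0.000125^(GP/1000)·(1−e^(−0.04t))/4.15;  IBU = (α/100)·m·U·1000/V;  BU:GU = IBU/GP
U = 1.65·0.000125^(43/1000)·(1−e^(−0.04·38))/4.15 = 0.2111
IBU = (5.7/100)·10·0.2111·1000/24.9 = 4.8316
BU:GU = 4.8316/43

0.1124


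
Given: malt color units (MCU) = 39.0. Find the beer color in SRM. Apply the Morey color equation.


SRM = 1.4922 · MCU^0.6859
SRM = 1.4922 · 39.0^0.6859

18.4136 SRM


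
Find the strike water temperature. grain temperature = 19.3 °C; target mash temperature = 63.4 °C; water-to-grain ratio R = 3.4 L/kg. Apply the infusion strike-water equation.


T_strike = (0.41/R)·(T_mash − T_grain) + T_mash
T_strike = (0.41/3.4)·(63.4 − 19.3) + 63.4

68.7179 °C


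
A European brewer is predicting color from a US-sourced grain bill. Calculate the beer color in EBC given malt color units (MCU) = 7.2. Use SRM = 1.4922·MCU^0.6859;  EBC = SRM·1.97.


SRM = 1.4922·7.2^0.6859 = 5.7792
EBC = 5.7792·1.97

11.3851 EBC


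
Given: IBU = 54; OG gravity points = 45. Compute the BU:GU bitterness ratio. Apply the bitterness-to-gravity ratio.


BU:GU = IBU / OG_points
BU:GU = 54 / 45

1.2000


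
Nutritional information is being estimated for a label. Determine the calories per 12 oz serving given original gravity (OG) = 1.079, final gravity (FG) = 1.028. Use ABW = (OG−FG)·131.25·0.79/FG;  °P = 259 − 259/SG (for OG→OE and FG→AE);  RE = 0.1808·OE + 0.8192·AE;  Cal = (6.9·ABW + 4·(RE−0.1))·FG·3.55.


ABW = (1.079 − 1.028)·131.25·0.79/1.028 = 5.1440
OE = 259 − 259/1.079 = 18.9629 °P
AE = 259 − 259/1.028 = 7.0545 °P
RE = 0.1808·18.9629 + 0.8192·7.0545 = 9.2075 °P
Cal = (6.9·5.1440 + 4·(9.2075−0.1))·1.028·3.55

262.4791 kcal


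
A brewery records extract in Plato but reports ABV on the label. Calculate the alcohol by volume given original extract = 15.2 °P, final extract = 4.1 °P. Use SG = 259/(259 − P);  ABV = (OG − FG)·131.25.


OG = 259/(259 − 15.2) = 1.0623
FG = 259/(259 − 4.1) = 1.0161
ABV = (1.0623 − 1.0161)·131.25

6.0718 % ABV


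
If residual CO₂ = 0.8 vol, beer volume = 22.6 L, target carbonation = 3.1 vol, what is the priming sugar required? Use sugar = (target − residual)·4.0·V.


sugar = (3.1 − 0.8)·4.0·22.6

207.9200 g


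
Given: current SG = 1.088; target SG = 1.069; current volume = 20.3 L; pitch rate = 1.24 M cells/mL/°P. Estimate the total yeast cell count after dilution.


V_w = V·((SG_c−1)/(SG_t−1)−1);  °P = 259 − 259/SG_t;  cells = rate·(V+V_w)·°P
V_w = 20.3·((1.088−1)/(1.069−1)−1) = 5.5899
V_final = 20.3 + 5.5899 = 25.8899
°P = 259 − 259/1.069 = 16.7175
cells = 1.24·25.8899·16.7175

536.6887 billion cells


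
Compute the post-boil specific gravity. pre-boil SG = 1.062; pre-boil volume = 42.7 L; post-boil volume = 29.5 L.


SG_post = 1 + (SG_pre − 1)·V_pre/V_post
pts_pre = (1.062 − 1)·1000 = 62.0000
pts_post = 62.0000·42.7/29.5 = 89.7424
SG_post = 1 + 89.7424/1000

1.0897


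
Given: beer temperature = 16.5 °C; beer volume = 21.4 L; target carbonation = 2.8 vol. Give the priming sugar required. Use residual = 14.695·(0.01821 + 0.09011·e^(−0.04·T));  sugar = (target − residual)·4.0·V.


residual = 14.695·(0.01821 + 0.09011·e^(−0.04·16.5)) = 0.9520
sugar = (2.8 − 0.9520)·4.0·21.4

158.1894 g


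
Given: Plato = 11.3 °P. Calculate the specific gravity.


SG = 259/(259 − P)
SG = 259/(259 − 11.3)

1.0456


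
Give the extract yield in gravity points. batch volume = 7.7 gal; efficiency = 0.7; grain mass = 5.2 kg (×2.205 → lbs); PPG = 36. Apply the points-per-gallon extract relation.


points = lbs × PPG × eff / vol
lbs = 5.2 × 2.205 = 11.4660
points = 11.4660 × 36 × 0.7 / 7.7

37.5251 points


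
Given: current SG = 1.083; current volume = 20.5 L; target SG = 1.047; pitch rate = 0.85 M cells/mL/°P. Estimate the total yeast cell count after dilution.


V_w = V·((SG_c−1)/(SG_t−1)−1);  °P = 259 − 259/SG_t;  cells = rate·(V+V_w)·°P
V_w = 20.5·((1.083−1)/(1.047−1)−1) = 15.7021
V_final = 20.5 + 15.7021 = 36.2021
°P = 259 − 259/1.047 = 11.6266
cells = 0.85·36.2021·11.6266

357.7700 billion cells


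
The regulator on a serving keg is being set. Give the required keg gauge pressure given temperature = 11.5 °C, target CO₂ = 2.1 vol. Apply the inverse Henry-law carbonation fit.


psi = vols/(0.01821 + 0.09011·e^(−0.04·T)) − 14.695
psi = 2.1/(0.01821 + 0.09011·e^(−0.04·11.5)) − 14.695

13.2696 psi


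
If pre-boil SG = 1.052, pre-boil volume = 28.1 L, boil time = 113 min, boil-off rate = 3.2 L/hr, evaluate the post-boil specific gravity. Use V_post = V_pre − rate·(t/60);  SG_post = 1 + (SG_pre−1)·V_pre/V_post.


V_post = 28.1 − 3.2·(113/60) = 22.0733
SG_post = 1 + (1.052 − 1)·28.1/22.0733

1.0662


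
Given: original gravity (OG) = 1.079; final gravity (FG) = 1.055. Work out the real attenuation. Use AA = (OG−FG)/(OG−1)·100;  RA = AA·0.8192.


AA = (1.079 − 1.055)/(1.079 − 1)·100 = 30.3797
RA = 30.3797·0.8192

24.8871 %


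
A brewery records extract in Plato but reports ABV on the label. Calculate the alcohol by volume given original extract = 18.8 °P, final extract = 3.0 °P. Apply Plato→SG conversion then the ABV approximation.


SG = 259/(259 − P);  ABV = (OG − FG)·131.25
OG = 259/(259 − 18.8) = 1.0783
FG = 259/(259 − 3.0) = 1.0117
ABV = (1.0783 − 1.0117)·131.25

8.7346 % ABV


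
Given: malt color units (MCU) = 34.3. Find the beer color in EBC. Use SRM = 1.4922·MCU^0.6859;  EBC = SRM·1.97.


SRM = 1.4922·34.3^0.6859 = 16.8611
EBC = 16.8611·1.97

33.2163 EBC


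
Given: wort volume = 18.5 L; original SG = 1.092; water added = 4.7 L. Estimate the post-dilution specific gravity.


SG_new = 1 + (SG_old − 1)·V_old/(V_old + V_water)
pts = (1.092 − 1)·1000·18.5/(18.5 + 4.7) = 73.3621
SG_new = 1 + 73.3621/1000

1.0734


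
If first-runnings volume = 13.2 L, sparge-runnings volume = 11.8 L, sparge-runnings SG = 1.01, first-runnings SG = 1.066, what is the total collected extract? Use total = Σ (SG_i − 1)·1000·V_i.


first = (1.066 − 1)·1000·13.2 = 871.2000
sparge = (1.01 − 1)·1000·11.8 = 118.0000
total = 871.2000 + 118.0000

989.2000 gravity·L


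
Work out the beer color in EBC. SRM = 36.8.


EBC = SRM · 1.97
EBC = 36.8 · 1.97

72.4960 EBC


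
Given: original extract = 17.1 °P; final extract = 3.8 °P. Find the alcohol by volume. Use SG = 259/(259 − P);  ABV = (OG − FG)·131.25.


OG = 259/(259 − 17.1) = 1.0707
FG = 259/(259 − 3.8) = 1.0149
ABV = (1.0707 − 1.0149)·131.25

7.3238 % ABV


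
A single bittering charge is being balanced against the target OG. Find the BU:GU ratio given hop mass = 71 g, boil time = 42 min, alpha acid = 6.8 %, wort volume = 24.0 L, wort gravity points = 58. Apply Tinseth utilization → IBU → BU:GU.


U = 1.65·0.000125^(GP/1000)·(1−e^(−0.04t))/4.15;  IBU = (α/100)·m·U·1000/V;  BU:GU = IBU/GP
U = 1.65·0.000125^(58/1000)·(1−e^(−0.04·42))/4.15 = 0.1921
IBU = (6.8/100)·71·0.1921·1000/24.0 = 38.6400
BU:GU = 38.6400/58

0.6662


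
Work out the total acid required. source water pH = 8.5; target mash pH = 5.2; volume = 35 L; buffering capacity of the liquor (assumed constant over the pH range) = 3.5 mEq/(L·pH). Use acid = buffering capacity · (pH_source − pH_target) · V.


acid = 3.5 · (8.5 − 5.2) · 35

404.2500 mEq


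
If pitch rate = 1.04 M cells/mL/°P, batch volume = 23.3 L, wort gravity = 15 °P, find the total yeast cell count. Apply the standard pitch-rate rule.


cells (billions) = rate · V_L · °P
cells = 1.04 · 23.3 · 15

363.4800 billion cells


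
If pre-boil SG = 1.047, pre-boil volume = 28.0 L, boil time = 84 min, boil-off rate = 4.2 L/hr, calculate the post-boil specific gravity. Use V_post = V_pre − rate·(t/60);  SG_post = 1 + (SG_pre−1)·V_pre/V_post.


V_post = 28.0 − 4.2·(84/60) = 22.1200
SG_post = 1 + (1.047 − 1)·28.0/22.1200

1.0595


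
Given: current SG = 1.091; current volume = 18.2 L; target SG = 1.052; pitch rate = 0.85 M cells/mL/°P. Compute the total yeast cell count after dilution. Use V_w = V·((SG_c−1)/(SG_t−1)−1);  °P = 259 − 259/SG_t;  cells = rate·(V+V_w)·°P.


V_w = 18.2·((1.091−1)/(1.052−1)−1) = 13.6500
V_final = 18.2 + 13.6500 = 31.8500
°P = 259 − 259/1.052 = 12.8023
cells = 0.85·31.8500·12.8023

346.5898 billion cells


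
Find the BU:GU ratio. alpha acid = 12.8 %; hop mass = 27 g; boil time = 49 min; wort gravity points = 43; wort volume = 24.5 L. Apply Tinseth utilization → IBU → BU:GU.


U = 1.65·0.000125^(GP/1000)·(1−e^(−0.04t))/4.15;  IBU = (α/100)·m·U·1000/V;  BU:GU = IBU/GP
U = 1.65·0.000125^(43/1000)·(1−e^(−0.04·49))/4.15 = 0.2321
IBU = (12.8/100)·27·0.2321·1000/24.5 = 32.7398
BU:GU = 32.7398/43

0.7614


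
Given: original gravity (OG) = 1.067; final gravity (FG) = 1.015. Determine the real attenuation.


AA = (OG−FG)/(OG−1)·100;  RA = AA·0.8192
AA = (1.067 − 1.015)/(1.067 − 1)·100 = 77.6119
RA = 77.6119·0.8192

63.5797 %


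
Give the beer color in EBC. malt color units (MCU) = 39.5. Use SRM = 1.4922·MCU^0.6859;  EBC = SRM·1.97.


SRM = 1.4922·39.5^0.6859 = 18.5752
EBC = 18.5752·1.97

36.5931 EBC


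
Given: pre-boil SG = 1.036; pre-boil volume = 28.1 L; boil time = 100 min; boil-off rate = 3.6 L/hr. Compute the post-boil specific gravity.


V_post = V_pre − rate·(t/60);  SG_post = 1 + (SG_pre−1)·V_pre/V_post
V_post = 28.1 − 3.6·(100/60) = 22.1000
SG_post = 1 + (1.036 − 1)·28.1/22.1000

1.0458


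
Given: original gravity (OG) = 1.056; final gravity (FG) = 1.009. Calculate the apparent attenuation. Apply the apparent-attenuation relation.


AA = (OG − FG)/(OG − 1) · 100
AA = (1.056 − 1.009)/(1.056 − 1) · 100

83.9286 %


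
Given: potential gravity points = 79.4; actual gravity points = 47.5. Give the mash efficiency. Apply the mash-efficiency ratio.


efficiency = actual / potential × 100
efficiency = 47.5 / 79.4 × 100

59.8237 %


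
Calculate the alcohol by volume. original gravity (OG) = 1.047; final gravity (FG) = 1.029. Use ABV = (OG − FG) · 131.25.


ABV = (1.047 − 1.029) · 131.25

2.3625 % ABV


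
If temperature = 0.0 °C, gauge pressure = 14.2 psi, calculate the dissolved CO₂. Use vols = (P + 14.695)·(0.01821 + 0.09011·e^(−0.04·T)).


vols = (14.2 + 14.695)·(0.01821 + 0.09011·e^(−0.04·0.0))

3.1299 volumes


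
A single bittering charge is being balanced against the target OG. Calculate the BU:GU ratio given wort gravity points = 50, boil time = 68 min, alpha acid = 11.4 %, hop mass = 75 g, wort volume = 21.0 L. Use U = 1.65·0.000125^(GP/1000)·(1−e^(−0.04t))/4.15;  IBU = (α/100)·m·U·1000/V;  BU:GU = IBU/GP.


U = 1.65·0.000125^(50/1000)·(1−e^(−0.04·68))/4.15 = 0.2370
IBU = (11.4/100)·75·0.2370·1000/21.0 = 96.4791
BU:GU = 96.4791/50

1.9296


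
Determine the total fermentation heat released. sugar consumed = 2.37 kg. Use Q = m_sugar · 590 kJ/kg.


Q = 2.37 · 590

1398.3000 kJ


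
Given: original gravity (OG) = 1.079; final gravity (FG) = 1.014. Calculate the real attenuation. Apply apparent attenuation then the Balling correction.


AA = (OG−FG)/(OG−1)·100;  RA = AA·0.8192
AA = (1.079 − 1.014)/(1.079 − 1)·100 = 82.2785
RA = 82.2785·0.8192

67.4025 %


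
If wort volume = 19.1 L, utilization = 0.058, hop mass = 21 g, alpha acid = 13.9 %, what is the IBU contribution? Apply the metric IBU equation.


IBU = (α/100)·mass·U·1000 / V
IBU = (13.9/100)·21·0.058·1000 / 19.1

8.8640 IBU


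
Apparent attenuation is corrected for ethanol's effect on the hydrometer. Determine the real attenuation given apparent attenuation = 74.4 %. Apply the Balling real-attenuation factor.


RA = AA · 0.8192
RA = 74.4 · 0.8192

60.9485 %


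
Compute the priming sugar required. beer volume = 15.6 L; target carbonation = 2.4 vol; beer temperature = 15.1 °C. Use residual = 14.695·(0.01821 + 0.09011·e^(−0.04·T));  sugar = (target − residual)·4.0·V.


residual = 14.695·(0.01821 + 0.09011·e^(−0.04·15.1)) = 0.9914
sugar = (2.4 − 0.9914)·4.0·15.6

87.8958 g


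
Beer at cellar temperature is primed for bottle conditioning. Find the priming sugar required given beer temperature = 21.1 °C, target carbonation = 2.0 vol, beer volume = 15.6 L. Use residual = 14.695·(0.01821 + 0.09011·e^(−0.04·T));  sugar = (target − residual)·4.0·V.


residual = 14.695·(0.01821 + 0.09011·e^(−0.04·21.1)) = 0.8370
sugar = (2.0 − 0.8370)·4.0·15.6

72.5730 g


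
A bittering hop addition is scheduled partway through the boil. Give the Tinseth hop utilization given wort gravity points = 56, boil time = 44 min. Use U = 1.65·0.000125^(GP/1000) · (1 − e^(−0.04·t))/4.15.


bigness = 1.65·0.000125^(56/1000) = 0.9975
boil_factor = (1 − e^(−0.04·44))/4.15 = 0.1995
U = 0.9975 · 0.1995

0.1990


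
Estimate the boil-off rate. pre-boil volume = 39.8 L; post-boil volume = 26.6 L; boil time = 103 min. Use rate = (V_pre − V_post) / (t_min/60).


rate = (39.8 − 26.6) / (103/60)

7.6893 L/hr


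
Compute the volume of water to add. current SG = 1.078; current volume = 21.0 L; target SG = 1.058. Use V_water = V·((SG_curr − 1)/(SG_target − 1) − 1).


V_water = 21.0·((1.078 − 1)/(1.058 − 1) − 1)

7.2414 L


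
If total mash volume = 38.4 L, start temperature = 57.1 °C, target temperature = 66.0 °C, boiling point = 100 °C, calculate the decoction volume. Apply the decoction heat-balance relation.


V_dec = V_total·(T_target − T_start)/(T_boil − T_start)
V_dec = 38.4·(66.0 − 57.1)/(100 − 57.1)

7.9664 L


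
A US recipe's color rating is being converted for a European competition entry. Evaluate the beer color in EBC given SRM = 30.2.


EBC = SRM · 1.97
EBC = 30.2 · 1.97

59.4940 EBC


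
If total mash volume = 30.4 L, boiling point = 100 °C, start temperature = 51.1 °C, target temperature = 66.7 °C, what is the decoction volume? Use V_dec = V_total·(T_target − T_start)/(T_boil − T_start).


V_dec = 30.4·(66.7 − 51.1)/(100 − 51.1)

9.6982 L


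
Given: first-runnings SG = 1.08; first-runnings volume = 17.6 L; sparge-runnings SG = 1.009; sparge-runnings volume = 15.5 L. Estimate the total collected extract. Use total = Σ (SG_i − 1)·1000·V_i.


first = (1.08 − 1)·1000·17.6 = 1408.0000
sparge = (1.009 − 1)·1000·15.5 = 139.5000
total = 1408.0000 + 139.5000

1547.5000 gravity·L


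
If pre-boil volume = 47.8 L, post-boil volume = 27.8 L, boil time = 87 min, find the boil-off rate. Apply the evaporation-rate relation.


rate = (V_pre − V_post) / (t_min/60)
rate = (47.8 − 27.8) / (87/60)

13.7931 L/hr


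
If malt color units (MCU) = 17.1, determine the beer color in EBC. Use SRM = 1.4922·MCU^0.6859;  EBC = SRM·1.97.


SRM = 1.4922·17.1^0.6859 = 10.4602
EBC = 10.4602·1.97

20.6066 EBC


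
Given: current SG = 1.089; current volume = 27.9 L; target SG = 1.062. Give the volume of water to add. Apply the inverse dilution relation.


V_water = V·((SG_curr − 1)/(SG_target − 1) − 1)
V_water = 27.9·((1.089 − 1)/(1.062 − 1) − 1)

12.1500 L


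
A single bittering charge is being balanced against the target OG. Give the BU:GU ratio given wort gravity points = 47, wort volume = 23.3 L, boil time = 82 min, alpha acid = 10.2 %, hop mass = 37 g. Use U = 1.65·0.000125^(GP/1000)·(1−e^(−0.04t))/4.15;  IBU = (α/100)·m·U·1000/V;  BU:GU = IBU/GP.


U = 1.65·0.000125^(47/1000)·(1−e^(−0.04·82))/4.15 = 0.2508
IBU = (10.2/100)·37·0.2508·1000/23.3 = 40.6237
BU:GU = 40.6237/47

0.8643


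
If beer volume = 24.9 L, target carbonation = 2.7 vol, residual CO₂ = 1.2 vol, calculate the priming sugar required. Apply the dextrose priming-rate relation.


sugar = (target − residual)·4.0·V
sugar = (2.7 − 1.2)·4.0·24.9

149.4000 g


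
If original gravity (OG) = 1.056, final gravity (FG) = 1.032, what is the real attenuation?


AA = (OG−FG)/(OG−1)·100;  RA = AA·0.8192
AA = (1.056 − 1.032)/(1.056 − 1)·100 = 42.8571
RA = 42.8571·0.8192

35.1086 %


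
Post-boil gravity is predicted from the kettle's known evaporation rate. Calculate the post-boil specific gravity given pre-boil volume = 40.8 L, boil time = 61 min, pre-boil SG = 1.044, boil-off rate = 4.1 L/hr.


V_post = V_pre − rate·(t/60);  SG_post = 1 + (SG_pre−1)·V_pre/V_post
V_post = 40.8 − 4.1·(61/60) = 36.6317
SG_post = 1 + (1.044 − 1)·40.8/36.6317

1.0490


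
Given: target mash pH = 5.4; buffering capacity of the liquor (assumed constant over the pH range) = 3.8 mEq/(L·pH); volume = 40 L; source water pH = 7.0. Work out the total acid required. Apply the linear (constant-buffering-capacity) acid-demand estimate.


acid = buffering capacity · (pH_source − pH_target) · V
acid = 3.8 · (7.0 − 5.4) · 40

243.2000 mEq


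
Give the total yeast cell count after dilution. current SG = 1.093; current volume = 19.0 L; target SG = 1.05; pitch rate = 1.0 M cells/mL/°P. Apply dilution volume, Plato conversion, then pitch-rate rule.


V_w = V·((SG_c−1)/(SG_t−1)−1);  °P = 259 − 259/SG_t;  cells = rate·(V+V_w)·°P
V_w = 19.0·((1.093−1)/(1.05−1)−1) = 16.3400
V_final = 19.0 + 16.3400 = 35.3400
°P = 259 − 259/1.05 = 12.3333
cells = 1.0·35.3400·12.3333

435.8600 billion cells


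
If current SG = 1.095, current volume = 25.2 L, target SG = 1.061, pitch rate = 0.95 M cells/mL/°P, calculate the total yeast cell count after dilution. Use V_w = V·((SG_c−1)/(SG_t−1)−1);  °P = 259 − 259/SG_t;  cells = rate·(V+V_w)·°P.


V_w = 25.2·((1.095−1)/(1.061−1)−1) = 14.0459
V_final = 25.2 + 14.0459 = 39.2459
°P = 259 − 259/1.061 = 14.8907
cells = 0.95·39.2459·14.8907

555.1779 billion cells


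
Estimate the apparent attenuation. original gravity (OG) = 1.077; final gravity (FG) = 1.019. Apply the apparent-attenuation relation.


AA = (OG − FG)/(OG − 1) · 100
AA = (1.077 − 1.019)/(1.077 − 1) · 100

75.3247 %


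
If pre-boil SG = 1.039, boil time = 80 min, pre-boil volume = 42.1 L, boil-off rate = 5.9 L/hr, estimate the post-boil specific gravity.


V_post = V_pre − rate·(t/60);  SG_post = 1 + (SG_pre−1)·V_pre/V_post
V_post = 42.1 − 5.9·(80/60) = 34.2333
SG_post = 1 + (1.039 − 1)·42.1/34.2333

1.0480


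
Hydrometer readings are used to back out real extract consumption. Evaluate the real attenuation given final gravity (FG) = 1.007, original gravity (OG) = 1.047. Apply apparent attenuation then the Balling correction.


AA = (OG−FG)/(OG−1)·100;  RA = AA·0.8192
AA = (1.047 − 1.007)/(1.047 − 1)·100 = 85.1064
RA = 85.1064·0.8192

69.7191 %


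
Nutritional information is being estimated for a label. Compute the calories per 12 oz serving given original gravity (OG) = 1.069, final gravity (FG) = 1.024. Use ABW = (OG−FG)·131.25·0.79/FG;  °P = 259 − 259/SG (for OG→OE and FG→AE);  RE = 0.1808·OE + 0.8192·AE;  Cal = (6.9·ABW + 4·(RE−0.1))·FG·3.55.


ABW = (1.069 − 1.024)·131.25·0.79/1.024 = 4.5566
OE = 259 − 259/1.069 = 16.7175 °P
AE = 259 − 259/1.024 = 6.0703 °P
RE = 0.1808·16.7175 + 0.8192·6.0703 = 7.9953 °P
Cal = (6.9·4.5566 + 4·(7.9953−0.1))·1.024·3.55

229.0964 kcal


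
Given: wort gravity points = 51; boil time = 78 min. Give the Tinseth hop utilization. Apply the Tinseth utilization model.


U = 1.65·0.000125^(GP/1000) · (1 − e^(−0.04·t))/4.15
bigness = 1.65·0.000125^(51/1000) = 1.0433
boil_factor = (1 − e^(−0.04·78))/4.15 = 0.2303
U = 1.0433 · 0.2303

0.2403


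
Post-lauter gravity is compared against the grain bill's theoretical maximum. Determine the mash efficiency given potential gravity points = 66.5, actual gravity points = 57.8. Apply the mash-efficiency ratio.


efficiency = actual / potential × 100
efficiency = 57.8 / 66.5 × 100

86.9173 %


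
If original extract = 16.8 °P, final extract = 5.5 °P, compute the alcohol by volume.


SG = 259/(259 − P);  ABV = (OG − FG)·131.25
OG = 259/(259 − 16.8) = 1.0694
FG = 259/(259 − 5.5) = 1.0217
ABV = (1.0694 − 1.0217)·131.25

6.2564 % ABV


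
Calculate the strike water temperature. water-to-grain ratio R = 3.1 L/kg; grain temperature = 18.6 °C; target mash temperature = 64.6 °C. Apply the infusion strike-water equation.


T_strike = (0.41/R)·(T_mash − T_grain) + T_mash
T_strike = (0.41/3.1)·(64.6 − 18.6) + 64.6

70.6839 °C


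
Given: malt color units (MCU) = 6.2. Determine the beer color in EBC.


SRM = 1.4922·MCU^0.6859;  EBC = SRM·1.97
SRM = 1.4922·6.2^0.6859 = 5.2159
EBC = 5.2159·1.97

10.2753 EBC


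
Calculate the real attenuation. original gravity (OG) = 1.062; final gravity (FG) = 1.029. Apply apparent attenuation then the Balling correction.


AA = (OG−FG)/(OG−1)·100;  RA = AA·0.8192
AA = (1.062 − 1.029)/(1.062 − 1)·100 = 53.2258
RA = 53.2258·0.8192

43.6026 %


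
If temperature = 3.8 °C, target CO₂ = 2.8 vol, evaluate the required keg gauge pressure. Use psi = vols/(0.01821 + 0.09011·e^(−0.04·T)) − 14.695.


psi = 2.8/(0.01821 + 0.09011·e^(−0.04·3.8)) − 14.695

14.5896 psi


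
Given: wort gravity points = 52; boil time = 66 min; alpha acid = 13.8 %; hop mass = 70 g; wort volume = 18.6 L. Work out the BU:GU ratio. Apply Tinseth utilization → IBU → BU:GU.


U = 1.65·0.000125^(GP/1000)·(1−e^(−0.04t))/4.15;  IBU = (α/100)·m·U·1000/V;  BU:GU = IBU/GP
U = 1.65·0.000125^(52/1000)·(1−e^(−0.04·66))/4.15 = 0.2314
IBU = (13.8/100)·70·0.2314·1000/18.6 = 120.1673
BU:GU = 120.1673/52

2.3109


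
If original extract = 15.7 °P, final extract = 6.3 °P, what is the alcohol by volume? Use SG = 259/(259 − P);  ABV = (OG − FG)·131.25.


OG = 259/(259 − 15.7) = 1.0645
FG = 259/(259 − 6.3) = 1.0249
ABV = (1.0645 − 1.0249)·131.25

5.1973 % ABV


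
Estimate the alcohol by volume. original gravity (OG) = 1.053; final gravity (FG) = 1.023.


ABV = (OG − FG) · 131.25
ABV = (1.053 − 1.023) · 131.25

3.9375 % ABV


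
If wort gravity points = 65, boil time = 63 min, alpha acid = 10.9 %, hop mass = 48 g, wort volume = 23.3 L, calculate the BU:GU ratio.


U = 1.65·0.000125^(GP/1000)·(1−e^(−0.04t))/4.15;  IBU = (α/100)·m·U·1000/V;  BU:GU = IBU/GP
U = 1.65·0.000125^(65/1000)·(1−e^(−0.04·63))/4.15 = 0.2038
IBU = (10.9/100)·48·0.2038·1000/23.3 = 45.7739
BU:GU = 45.7739/65

0.7042


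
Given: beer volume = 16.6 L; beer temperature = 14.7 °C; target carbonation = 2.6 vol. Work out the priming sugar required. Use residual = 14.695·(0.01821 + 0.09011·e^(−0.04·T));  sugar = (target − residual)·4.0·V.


residual = 14.695·(0.01821 + 0.09011·e^(−0.04·14.7)) = 1.0031
sugar = (2.6 − 1.0031)·4.0·16.6

106.0350 g


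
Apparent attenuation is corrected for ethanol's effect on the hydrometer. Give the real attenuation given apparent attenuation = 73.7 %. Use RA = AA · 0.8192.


RA = 73.7 · 0.8192

60.3750 %


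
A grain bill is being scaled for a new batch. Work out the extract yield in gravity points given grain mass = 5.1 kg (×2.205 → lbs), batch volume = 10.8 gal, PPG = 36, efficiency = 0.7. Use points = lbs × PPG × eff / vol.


lbs = 5.1 × 2.205 = 11.2455
points = 11.2455 × 36 × 0.7 / 10.8

26.2395 points


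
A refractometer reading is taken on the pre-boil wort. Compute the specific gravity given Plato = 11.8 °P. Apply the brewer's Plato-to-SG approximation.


SG = 259/(259 − P)
SG = 259/(259 − 11.8)

1.0477


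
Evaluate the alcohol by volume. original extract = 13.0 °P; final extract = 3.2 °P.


SG = 259/(259 − P);  ABV = (OG − FG)·131.25
OG = 259/(259 − 13.0) = 1.0528
FG = 259/(259 − 3.2) = 1.0125
ABV = (1.0528 − 1.0125)·131.25

5.2941 % ABV


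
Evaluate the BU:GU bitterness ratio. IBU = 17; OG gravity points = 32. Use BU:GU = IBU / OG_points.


BU:GU = 17 / 32

0.5312


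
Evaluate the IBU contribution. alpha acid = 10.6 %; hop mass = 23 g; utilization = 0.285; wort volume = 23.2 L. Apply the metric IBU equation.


IBU = (α/100)·mass·U·1000 / V
IBU = (10.6/100)·23·0.285·1000 / 23.2

29.9496 IBU


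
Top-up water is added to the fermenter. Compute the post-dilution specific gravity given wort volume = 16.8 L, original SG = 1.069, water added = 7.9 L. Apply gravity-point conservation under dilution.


SG_new = 1 + (SG_old − 1)·V_old/(V_old + V_water)
pts = (1.069 − 1)·1000·16.8/(16.8 + 7.9) = 46.9312
SG_new = 1 + 46.9312/1000

1.0469


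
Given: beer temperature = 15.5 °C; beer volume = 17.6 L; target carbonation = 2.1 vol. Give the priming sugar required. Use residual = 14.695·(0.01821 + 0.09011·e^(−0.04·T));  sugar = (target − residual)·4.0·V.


residual = 14.695·(0.01821 + 0.09011·e^(−0.04·15.5)) = 0.9799
sugar = (2.1 − 0.9799)·4.0·17.6

78.8534 g


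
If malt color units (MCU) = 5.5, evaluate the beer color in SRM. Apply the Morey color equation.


SRM = 1.4922 · MCU^0.6859
SRM = 1.4922 · 5.5^0.6859

4.8044 SRM


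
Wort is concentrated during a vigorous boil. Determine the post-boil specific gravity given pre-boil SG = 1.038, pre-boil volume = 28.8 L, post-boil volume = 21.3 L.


SG_post = 1 + (SG_pre − 1)·V_pre/V_post
pts_pre = (1.038 − 1)·1000 = 38.0000
pts_post = 38.0000·28.8/21.3 = 51.3803
SG_post = 1 + 51.3803/1000

1.0514


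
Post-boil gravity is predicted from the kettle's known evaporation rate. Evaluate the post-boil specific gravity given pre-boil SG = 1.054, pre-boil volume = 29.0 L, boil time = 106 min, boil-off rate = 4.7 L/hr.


V_post = V_pre − rate·(t/60);  SG_post = 1 + (SG_pre−1)·V_pre/V_post
V_post = 29.0 − 4.7·(106/60) = 20.6967
SG_post = 1 + (1.054 − 1)·29.0/20.6967

1.0757


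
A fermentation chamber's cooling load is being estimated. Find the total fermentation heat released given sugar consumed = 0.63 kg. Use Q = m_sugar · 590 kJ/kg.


Q = 0.63 · 590

371.7000 kJ


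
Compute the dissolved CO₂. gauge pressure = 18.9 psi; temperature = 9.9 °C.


vols = (P + 14.695)·(0.01821 + 0.09011·e^(−0.04·T))
vols = (18.9 + 14.695)·(0.01821 + 0.09011·e^(−0.04·9.9))

2.6491 volumes
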